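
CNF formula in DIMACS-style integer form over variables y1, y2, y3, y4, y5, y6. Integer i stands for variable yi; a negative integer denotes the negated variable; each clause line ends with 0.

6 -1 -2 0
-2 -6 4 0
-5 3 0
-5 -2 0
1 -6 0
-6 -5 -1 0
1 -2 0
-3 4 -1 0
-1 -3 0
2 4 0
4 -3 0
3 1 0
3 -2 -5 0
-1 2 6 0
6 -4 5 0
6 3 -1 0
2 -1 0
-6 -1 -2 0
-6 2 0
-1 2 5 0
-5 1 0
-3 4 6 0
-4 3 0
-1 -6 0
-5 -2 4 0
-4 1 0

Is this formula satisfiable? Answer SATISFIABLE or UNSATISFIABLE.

y1 = True:
  propagation gives y3=False, y5=False, y6=True; an empty clause results — contradiction.
y1 = False:
  propagation gives y6=False, y2=False, y4=True; an empty clause results — contradiction.
Every branch closes, so no satisfying assignment exists.

UNSATISFIABLE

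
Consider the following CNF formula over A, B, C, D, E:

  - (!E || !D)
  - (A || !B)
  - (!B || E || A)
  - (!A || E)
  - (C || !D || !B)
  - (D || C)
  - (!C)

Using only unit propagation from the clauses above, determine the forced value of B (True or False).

Unit clause (!C) sets C = False.
From (C || D) and C = False: D = True.
(!E || !D) with D = True leaves only !E, so E = False.
In (E || !A), E is now false; !A must hold, so A = False.
In (!B || A), A is now false; !B must hold, so B = False.

False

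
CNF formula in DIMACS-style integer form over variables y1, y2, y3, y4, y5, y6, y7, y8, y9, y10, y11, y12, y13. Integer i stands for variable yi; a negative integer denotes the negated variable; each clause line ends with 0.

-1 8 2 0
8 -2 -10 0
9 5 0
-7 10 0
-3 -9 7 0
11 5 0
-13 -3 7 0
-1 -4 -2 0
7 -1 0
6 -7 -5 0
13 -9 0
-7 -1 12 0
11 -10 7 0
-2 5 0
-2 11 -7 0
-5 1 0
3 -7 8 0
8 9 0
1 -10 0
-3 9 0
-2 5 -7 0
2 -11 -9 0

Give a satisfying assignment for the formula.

y1=1  y2=0  y3=0  y4=0  y5=1  y6=1  y7=1  y8=1  y9=0  y10=1  y11=0  y12=1  y13=0

Check each clause:
  1. (y2 || !y1 || y8) — y8 is true.
  2. (!y10 || !y2 || y8) — y8 is true.
  3. (y5 || y9) — y5 is true.
  4. (!y7 || y10) — y10 is true.
  5. (!y9 || !y3 || y7) — y7 is true.
  6. (y11 || y5) — y5 is true.
  7. (y7 || !y3 || !y13) — !y13 is true.
  8. (!y1 || !y2 || !y4) — !y4 is true.
  9. (!y1 || y7) — y7 is true.
  10. (y6 || !y7 || !y5) — y6 is true.
  11. (!y9 || y13) — !y9 is true.
  12. (y12 || !y1 || !y7) — y12 is true.
  13. (!y10 || y11 || y7) — y7 is true.
  14. (!y2 || y5) — y5 is true.
  15. (!y2 || !y7 || y11) — !y2 is true.
  16. (y1 || !y5) — y1 is true.
  17. (y8 || !y7 || y3) — y8 is true.
  18. (y9 || y8) — y8 is true.
  19. (y1 || !y10) — y1 is true.
  20. (y9 || !y3) — !y3 is true.
  21. (y5 || !y2 || !y7) — y5 is true.
  22. (y2 || !y9 || !y11) — !y11 is true.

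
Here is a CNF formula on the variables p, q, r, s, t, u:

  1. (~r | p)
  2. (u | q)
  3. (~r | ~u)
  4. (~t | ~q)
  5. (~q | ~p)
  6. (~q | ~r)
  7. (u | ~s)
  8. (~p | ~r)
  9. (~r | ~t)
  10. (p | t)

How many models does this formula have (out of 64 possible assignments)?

The models are:
  p=0 q=0 r=0 s=0 t=1 u=1
  p=0 q=0 r=0 s=1 t=1 u=1
  p=1 q=0 r=0 s=0 t=0 u=1
  p=1 q=0 r=0 s=0 t=1 u=1
  p=1 q=0 r=0 s=1 t=0 u=1
  p=1 q=0 r=0 s=1 t=1 u=1
Count: 6.

6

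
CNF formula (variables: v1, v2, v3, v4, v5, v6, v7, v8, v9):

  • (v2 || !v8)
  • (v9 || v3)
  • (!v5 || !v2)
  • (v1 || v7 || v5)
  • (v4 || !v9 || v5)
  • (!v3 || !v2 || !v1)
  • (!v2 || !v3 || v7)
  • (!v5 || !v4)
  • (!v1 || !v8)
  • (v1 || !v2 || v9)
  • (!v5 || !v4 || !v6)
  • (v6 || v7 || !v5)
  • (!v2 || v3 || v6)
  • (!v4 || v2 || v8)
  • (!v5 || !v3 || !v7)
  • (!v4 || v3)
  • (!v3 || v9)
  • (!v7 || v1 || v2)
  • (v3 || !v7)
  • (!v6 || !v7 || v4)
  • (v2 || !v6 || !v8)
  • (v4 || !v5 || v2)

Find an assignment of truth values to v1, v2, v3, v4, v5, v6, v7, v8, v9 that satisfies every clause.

v1 = False  v2 = True  v3 = True  v4 = True  v5 = False  v6 = False  v7 = True  v8 = True  v9 = True

Branch on v1: take v1 = False.
Try v2 = True.
  then v5 is forced to False.
  then v7 is forced to True.
  then v9 is forced to True.
  then v4 is forced to True.
  then v3 is forced to True.
v6, v8 are now unconstrained; take v6 = False, v8 = True.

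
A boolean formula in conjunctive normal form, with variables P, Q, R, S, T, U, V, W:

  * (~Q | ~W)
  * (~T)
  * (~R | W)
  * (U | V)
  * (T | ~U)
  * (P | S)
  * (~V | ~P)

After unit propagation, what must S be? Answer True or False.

True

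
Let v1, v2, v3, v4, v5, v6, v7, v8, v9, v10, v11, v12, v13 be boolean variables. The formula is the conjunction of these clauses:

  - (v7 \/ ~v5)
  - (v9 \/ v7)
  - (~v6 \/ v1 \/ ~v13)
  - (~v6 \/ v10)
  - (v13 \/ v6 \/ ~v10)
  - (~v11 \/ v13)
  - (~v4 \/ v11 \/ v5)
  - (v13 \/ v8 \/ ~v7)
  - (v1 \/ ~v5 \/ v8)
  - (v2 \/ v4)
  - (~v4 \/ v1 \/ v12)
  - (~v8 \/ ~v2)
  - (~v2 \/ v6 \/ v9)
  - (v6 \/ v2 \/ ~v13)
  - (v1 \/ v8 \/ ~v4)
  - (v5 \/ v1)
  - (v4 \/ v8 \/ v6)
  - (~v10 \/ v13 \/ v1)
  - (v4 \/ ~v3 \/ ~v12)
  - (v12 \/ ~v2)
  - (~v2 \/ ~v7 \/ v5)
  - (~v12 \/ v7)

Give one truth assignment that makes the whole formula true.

Pure literal: v1 appears only positively; assign v1 = True.
Pure literal: v3 appears only negated; assign v3 = False.
Try v2 = False.
  then v4 is forced to True.
Set v5 = True and propagate.
  then v7 is forced to True.
The remaining clauses are satisfied by v6 = True, v8 = True, v9 = False, v10 = True, v11 = False, v12 = False, v13 = False.
Every clause has at least one true literal under this assignment.

v1=T, v2=F, v3=F, v4=T, v5=T, v6=T, v7=T, v8=T, v9=F, v10=T, v11=F, v12=F, v13=F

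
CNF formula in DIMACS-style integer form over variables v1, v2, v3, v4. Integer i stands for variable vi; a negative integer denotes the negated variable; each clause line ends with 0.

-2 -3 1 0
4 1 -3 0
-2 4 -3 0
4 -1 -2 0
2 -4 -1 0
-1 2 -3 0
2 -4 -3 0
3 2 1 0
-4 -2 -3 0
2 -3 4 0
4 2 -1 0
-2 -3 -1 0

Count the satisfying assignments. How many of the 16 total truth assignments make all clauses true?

3

Satisfying assignments:
  v1=0 v2=1 v3=0 v4=0
  v1=0 v2=1 v3=0 v4=1
  v1=1 v2=1 v3=0 v4=1
That's 3 in total.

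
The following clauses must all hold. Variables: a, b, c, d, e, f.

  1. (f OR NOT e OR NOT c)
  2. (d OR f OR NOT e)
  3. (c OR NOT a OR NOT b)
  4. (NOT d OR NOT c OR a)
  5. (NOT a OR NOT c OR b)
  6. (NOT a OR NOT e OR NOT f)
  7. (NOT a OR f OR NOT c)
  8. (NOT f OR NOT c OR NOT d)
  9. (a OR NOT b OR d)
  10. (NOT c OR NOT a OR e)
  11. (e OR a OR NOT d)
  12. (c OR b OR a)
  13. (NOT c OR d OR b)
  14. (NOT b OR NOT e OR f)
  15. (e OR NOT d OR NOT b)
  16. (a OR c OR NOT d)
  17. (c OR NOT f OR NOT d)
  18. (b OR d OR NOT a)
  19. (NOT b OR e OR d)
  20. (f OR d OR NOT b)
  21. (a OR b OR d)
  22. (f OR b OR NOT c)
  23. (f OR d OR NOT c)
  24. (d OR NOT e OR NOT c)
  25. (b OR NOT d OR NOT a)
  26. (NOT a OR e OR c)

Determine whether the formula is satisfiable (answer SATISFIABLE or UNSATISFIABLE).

UNSATISFIABLE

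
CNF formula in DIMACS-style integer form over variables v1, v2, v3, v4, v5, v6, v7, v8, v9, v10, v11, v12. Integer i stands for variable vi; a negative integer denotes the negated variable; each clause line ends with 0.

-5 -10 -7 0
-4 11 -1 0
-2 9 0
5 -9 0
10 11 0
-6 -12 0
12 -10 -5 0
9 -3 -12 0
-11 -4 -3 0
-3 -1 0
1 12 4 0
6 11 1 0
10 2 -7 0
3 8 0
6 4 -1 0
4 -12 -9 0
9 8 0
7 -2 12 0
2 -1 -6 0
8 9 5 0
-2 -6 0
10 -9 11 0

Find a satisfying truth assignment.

Pure literal: v8 appears only positively; assign v8 = True.
Try v1 = False.
Try v2 = False.
Set v3 = False and propagate.
The remaining clauses are satisfied by v4 = False, v5 = False, v6 = False, v7 = False, v9 = False, v10 = False, v11 = True, v12 = True.

v1=F  v2=F  v3=F  v4=F  v5=F  v6=F  v7=F  v8=T  v9=F  v10=F  v11=T  v12=T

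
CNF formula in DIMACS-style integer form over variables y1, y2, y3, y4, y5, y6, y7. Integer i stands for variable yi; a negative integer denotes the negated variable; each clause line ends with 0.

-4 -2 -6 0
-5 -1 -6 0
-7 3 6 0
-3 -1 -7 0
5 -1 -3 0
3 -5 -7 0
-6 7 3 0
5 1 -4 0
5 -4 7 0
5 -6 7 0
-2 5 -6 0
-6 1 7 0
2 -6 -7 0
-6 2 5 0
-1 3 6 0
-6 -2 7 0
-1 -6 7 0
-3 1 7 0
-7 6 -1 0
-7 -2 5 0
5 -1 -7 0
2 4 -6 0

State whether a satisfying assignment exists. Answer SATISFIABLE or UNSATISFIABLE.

Branch on y1: take y1 = False.
Try y2 = False.
The remaining clauses are satisfied by y3 = True, y4 = True, y5 = True, y6 = False, y7 = True.
So y1=F, y2=F, y3=T, y4=T, y5=T, y6=F, y7=T is a satisfying assignment.

SATISFIABLE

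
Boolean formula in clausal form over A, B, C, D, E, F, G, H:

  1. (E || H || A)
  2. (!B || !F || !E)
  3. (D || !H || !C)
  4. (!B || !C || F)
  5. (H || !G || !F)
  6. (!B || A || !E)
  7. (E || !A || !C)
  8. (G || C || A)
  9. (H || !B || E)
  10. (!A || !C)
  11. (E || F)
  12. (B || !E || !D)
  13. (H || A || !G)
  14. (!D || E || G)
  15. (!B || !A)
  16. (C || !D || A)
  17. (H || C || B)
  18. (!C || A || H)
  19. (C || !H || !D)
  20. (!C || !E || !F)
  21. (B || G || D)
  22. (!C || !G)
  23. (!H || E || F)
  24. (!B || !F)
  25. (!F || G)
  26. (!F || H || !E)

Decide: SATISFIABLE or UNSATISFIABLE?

Branch on A: take A = True.
  then C is forced to False.
  then B is forced to False.
  then H is forced to True.
  then D is forced to False.
  then G is forced to True.
Branch on E: take E = True.
F is now unconstrained; take F = True.
Every clause has at least one true literal under this assignment.
So A=T, B=F, C=F, D=F, E=T, F=T, G=T, H=T is a satisfying assignment.

SATISFIABLE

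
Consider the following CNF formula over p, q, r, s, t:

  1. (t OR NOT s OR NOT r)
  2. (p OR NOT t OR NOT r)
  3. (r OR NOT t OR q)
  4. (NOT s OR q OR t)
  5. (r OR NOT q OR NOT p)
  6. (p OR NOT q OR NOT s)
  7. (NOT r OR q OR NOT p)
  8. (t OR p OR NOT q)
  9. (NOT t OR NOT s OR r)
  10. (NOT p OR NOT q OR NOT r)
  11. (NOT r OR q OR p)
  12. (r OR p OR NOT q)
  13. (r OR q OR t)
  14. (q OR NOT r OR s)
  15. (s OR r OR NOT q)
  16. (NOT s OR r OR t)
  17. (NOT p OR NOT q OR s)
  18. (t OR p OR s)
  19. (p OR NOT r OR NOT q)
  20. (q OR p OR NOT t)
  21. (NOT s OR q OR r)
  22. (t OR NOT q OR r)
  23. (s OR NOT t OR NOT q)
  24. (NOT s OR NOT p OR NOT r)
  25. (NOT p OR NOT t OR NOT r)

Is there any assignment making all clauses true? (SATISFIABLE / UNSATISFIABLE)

UNSATISFIABLE

q = True:
  r = True:
    propagation gives p=False; an empty clause results — contradiction.
  r = False:
    propagation gives p=False; an empty clause results — contradiction.
q = False:
  r = True:
    propagation gives p=False; an empty clause results — contradiction.
  r = False:
    propagation gives t=False; an empty clause results — contradiction.
Every branch closes, so no satisfying assignment exists.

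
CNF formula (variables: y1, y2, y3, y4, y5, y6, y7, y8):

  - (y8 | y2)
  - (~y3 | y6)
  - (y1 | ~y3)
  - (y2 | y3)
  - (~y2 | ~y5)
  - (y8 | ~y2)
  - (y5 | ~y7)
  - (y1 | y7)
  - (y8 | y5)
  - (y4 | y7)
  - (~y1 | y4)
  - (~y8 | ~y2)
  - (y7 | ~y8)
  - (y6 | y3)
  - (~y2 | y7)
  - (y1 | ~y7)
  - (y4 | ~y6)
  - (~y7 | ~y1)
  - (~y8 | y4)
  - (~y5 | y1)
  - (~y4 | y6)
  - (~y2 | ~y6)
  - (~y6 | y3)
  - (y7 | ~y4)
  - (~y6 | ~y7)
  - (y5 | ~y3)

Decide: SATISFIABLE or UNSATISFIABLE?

UNSATISFIABLE

y7 = True:
  propagation gives y5=True, y2=False, y8=True, y3=True; an empty clause results — contradiction.
y7 = False:
  propagation gives y1=True, y4=True; an empty clause results — contradiction.
Every branch closes, so no satisfying assignment exists.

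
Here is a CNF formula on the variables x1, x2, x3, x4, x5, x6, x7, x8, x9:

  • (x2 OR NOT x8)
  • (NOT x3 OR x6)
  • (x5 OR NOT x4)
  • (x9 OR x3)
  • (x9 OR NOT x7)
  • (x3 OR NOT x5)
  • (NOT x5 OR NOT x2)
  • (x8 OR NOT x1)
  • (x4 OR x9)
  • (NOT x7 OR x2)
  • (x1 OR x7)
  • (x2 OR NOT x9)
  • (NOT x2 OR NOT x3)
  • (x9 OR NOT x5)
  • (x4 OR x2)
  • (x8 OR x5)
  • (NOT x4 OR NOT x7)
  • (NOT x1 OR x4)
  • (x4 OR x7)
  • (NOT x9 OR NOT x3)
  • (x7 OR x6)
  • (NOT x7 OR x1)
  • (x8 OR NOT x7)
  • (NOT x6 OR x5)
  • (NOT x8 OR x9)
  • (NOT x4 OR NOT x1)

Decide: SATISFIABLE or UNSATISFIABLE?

UNSATISFIABLE

x7 = True:
  propagation gives x9=True, x2=True, x5=False, x4=False; an empty clause results — contradiction.
x7 = False:
  propagation gives x1=True, x8=True, x2=True, x5=False; an empty clause results — contradiction.
Every branch closes, so no satisfying assignment exists.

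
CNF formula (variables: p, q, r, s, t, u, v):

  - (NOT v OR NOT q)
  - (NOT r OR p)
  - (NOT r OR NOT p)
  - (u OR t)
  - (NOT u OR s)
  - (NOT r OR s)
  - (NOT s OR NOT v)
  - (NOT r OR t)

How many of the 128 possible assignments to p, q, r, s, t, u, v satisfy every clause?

18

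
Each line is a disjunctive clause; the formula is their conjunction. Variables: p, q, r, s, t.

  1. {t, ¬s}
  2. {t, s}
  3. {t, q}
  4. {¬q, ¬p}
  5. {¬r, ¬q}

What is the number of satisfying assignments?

Split on q, then t.
  q=T, t=T: remaining (p,r,s) ∈ {(F,F,F); (F,F,T)} — 2.
  q=T, t=F: a clause becomes empty — 0.
  q=F, t=T: p, r, s free → 2^3 = 8.
  q=F, t=F: a clause becomes empty — 0.
Total: 2 + 0 + 8 + 0 = 10.

10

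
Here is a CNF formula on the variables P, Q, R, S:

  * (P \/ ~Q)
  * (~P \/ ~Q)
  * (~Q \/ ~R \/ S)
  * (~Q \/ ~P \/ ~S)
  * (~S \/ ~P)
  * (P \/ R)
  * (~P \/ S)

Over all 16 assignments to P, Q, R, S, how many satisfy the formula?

2

Satisfying assignments:
  P=0 Q=0 R=1 S=0
  P=0 Q=0 R=1 S=1
Count: 2.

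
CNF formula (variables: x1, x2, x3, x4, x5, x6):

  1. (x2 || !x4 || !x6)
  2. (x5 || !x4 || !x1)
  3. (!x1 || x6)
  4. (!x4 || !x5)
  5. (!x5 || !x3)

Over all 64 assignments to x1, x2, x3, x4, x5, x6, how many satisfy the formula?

Split on x4, then x5.
  x4=1, x5=1: a clause becomes empty — 0.
  x4=1, x5=0: x3 free; 3 ways for (x1,x2,x6) × 2^1 = 6.
  x4=0, x5=1: x2 free; 3 ways for (x1,x3,x6) × 2^1 = 6.
  x4=0, x5=0: x2, x3 free; 3 ways for (x1,x6) × 2^2 = 12.
Total: 0 + 6 + 6 + 12 = 24.

24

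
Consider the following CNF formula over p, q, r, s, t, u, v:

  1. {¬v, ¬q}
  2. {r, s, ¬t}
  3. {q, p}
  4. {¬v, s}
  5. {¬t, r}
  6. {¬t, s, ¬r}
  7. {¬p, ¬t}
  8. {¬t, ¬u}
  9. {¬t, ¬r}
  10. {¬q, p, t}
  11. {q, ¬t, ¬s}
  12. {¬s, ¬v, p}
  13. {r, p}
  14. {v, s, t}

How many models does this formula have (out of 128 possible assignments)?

12

Case analysis on t and s:
  t=T, s=T: a clause becomes empty — 0.
  t=T, s=F: a clause becomes empty — 0.
  t=F, s=T: r, u free; 3 ways for (p,q,v) × 2^2 = 12.
  t=F, s=F: a clause becomes empty — 0.
Total: 0 + 0 + 12 + 0 = 12.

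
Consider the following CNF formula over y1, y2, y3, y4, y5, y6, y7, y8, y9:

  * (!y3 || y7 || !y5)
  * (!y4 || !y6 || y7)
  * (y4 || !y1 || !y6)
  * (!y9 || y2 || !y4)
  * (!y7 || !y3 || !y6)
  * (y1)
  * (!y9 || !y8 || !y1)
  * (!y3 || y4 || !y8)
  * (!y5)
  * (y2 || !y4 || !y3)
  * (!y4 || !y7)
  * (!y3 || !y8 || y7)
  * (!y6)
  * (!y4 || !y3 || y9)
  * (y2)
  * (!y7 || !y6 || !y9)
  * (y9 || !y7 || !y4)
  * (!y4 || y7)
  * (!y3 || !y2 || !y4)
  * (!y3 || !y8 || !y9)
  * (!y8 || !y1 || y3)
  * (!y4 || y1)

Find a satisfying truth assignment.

(y1) is a unit clause, so y1 = True.
The clause (!y5) is unit: y5 must be False.
(!y6) is a unit clause, so y6 = False.
Unit propagation: (y2) forces y2 = True.
Pure literal: y8 appears only negated; assign y8 = False.
Try y3 = True.
  then y4 is forced to False.
y7, y9 are now unconstrained; take y7 = True, y9 = True.

y1=T, y2=T, y3=T, y4=F, y5=F, y6=F, y7=T, y8=F, y9=T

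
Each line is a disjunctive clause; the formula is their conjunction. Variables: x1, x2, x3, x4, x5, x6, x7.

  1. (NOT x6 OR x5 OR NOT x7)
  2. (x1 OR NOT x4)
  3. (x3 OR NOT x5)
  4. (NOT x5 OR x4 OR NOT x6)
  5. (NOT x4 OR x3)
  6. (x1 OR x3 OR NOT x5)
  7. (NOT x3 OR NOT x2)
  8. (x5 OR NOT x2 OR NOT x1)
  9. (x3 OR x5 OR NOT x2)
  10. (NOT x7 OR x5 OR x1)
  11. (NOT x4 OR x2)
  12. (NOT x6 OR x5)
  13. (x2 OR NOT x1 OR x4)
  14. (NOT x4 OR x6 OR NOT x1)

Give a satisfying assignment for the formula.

Pure literal: x7 appears only negated; assign x7 = False.
Branch on x1: take x1 = False.
  then x4 is forced to False.
The remaining clauses are satisfied by x2 = False, x3 = True, x5 = True, x6 = False.
Check each clause:
  1. (NOT x7 OR NOT x6 OR x5) — NOT x7 is true.
  2. (NOT x4 OR x1) — NOT x4 is true.
  3. (x3 OR NOT x5) — x3 is true.
  4. (NOT x5 OR NOT x6 OR x4) — NOT x6 is true.
  5. (x3 OR NOT x4) — x3 is true.
  6. (x1 OR x3 OR NOT x5) — x3 is true.
  7. (NOT x2 OR NOT x3) — NOT x2 is true.
  8. (NOT x2 OR NOT x1 OR x5) — x5 is true.
  9. (x3 OR x5 OR NOT x2) — x3 is true.
  10. (x1 OR x5 OR NOT x7) — x5 is true.
  11. (x2 OR NOT x4) — NOT x4 is true.
  12. (NOT x6 OR x5) — NOT x6 is true.
  13. (x4 OR x2 OR NOT x1) — NOT x1 is true.
  14. (NOT x1 OR x6 OR NOT x4) — NOT x4 is true.

x1 = F, x2 = F, x3 = T, x4 = F, x5 = T, x6 = F, x7 = F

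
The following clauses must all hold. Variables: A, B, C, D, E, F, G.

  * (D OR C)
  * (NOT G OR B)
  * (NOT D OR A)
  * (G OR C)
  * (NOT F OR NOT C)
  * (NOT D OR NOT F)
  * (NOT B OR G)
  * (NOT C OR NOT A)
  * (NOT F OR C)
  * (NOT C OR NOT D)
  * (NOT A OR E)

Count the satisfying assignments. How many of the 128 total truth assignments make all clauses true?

5

The models are:
  A=F B=F C=T D=F E=F F=F G=F
  A=F B=F C=T D=F E=T F=F G=F
  A=F B=T C=T D=F E=F F=F G=T
  A=F B=T C=T D=F E=T F=F G=T
  A=T B=T C=F D=T E=T F=F G=T
Count: 5.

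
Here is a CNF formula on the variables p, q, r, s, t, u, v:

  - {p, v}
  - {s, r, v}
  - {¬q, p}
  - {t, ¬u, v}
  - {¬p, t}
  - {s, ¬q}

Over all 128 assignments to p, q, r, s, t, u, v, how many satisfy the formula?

Split on p, then v.
  p=T, v=T: r, u free; 3 ways for (q,s,t) × 2^2 = 12.
  p=T, v=F: u free; 5 ways for (q,r,s,t) × 2^1 = 10.
  p=F, v=T: forces q=F; r, s, t, u free → 2^4 = 16.
  p=F, v=F: a clause becomes empty — 0.
Total: 12 + 10 + 16 + 0 = 38.

38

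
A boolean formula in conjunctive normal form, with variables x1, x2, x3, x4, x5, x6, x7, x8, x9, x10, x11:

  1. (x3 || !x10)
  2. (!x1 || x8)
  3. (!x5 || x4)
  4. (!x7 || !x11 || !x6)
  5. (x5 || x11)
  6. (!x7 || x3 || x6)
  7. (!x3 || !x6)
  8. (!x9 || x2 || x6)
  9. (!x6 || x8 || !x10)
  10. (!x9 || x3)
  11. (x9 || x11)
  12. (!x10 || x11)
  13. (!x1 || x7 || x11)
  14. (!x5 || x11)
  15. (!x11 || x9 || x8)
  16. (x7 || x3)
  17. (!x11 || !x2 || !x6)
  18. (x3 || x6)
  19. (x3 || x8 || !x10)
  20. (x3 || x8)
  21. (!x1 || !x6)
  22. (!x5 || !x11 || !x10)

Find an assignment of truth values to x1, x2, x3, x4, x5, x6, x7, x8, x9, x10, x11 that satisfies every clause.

x1=True, x2=True, x3=True, x4=False, x5=False, x6=False, x7=True, x8=True, x9=True, x10=True, x11=True

Check each clause:
  1. (!x10 || x3) — x3 is true.
  2. (x8 || !x1) — x8 is true.
  3. (!x5 || x4) — !x5 is true.
  4. (!x6 || !x7 || !x11) — !x6 is true.
  5. (x5 || x11) — x11 is true.
  6. (x6 || x3 || !x7) — x3 is true.
  7. (!x3 || !x6) — !x6 is true.
  8. (x6 || !x9 || x2) — x2 is true.
  9. (!x10 || !x6 || x8) — x8 is true.
  10. (!x9 || x3) — x3 is true.
  11. (x9 || x11) — x9 is true.
  12. (!x10 || x11) — x11 is true.
  13. (x11 || !x1 || x7) — x11 is true.
  14. (x11 || !x5) — x11 is true.
  15. (x9 || x8 || !x11) — x8 is true.
  16. (x7 || x3) — x3 is true.
  17. (!x11 || !x6 || !x2) — !x6 is true.
  18. (x3 || x6) — x3 is true.
  19. (x8 || !x10 || x3) — x8 is true.
  20. (x8 || x3) — x8 is true.
  21. (!x1 || !x6) — !x6 is true.
  22. (!x10 || !x11 || !x5) — !x5 is true.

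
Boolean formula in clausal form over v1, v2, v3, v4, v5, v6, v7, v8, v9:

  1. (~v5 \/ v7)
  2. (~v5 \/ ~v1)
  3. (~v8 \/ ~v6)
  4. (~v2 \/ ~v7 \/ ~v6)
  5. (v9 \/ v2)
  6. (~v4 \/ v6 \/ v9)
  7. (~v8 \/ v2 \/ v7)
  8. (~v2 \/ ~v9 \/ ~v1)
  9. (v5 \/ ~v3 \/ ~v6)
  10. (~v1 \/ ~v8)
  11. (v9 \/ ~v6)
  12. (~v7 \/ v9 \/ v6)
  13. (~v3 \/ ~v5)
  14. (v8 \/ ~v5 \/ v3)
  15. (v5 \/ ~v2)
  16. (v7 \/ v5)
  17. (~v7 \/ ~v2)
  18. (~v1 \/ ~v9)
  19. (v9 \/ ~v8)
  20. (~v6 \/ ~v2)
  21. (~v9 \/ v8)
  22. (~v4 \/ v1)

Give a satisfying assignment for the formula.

v1=False, v2=False, v3=False, v4=False, v5=True, v6=False, v7=True, v8=True, v9=True

v4 occurs only negated in the remaining clauses — set v4 = False.
Set v1 = False and propagate.
Try v2 = False.
  then v9 is forced to True.
  then v8 is forced to True.
  then v6 is forced to False.
  then v7 is forced to True.
For the remaining variables, v3 = False, v5 = True works.
Every clause has at least one true literal under this assignment.
Check each clause:
  1. (v7 \/ ~v5) — v7 is true.
  2. (~v5 \/ ~v1) — ~v1 is true.
  3. (~v8 \/ ~v6) — ~v6 is true.
  4. (~v6 \/ ~v2 \/ ~v7) — ~v6 is true.
  5. (v9 \/ v2) — v9 is true.
  6. (v9 \/ ~v4 \/ v6) — v9 is true.
  7. (v2 \/ ~v8 \/ v7) — v7 is true.
  8. (~v1 \/ ~v9 \/ ~v2) — ~v1 is true.
  9. (~v3 \/ v5 \/ ~v6) — ~v3 is true.
  10. (~v1 \/ ~v8) — ~v1 is true.
  11. (~v6 \/ v9) — v9 is true.
  12. (v6 \/ v9 \/ ~v7) — v9 is true.
  13. (~v5 \/ ~v3) — ~v3 is true.
  14. (v3 \/ ~v5 \/ v8) — v8 is true.
  15. (v5 \/ ~v2) — v5 is true.
  16. (v7 \/ v5) — v5 is true.
  17. (~v7 \/ ~v2) — ~v2 is true.
  18. (~v1 \/ ~v9) — ~v1 is true.
  19. (~v8 \/ v9) — v9 is true.
  20. (~v6 \/ ~v2) — ~v6 is true.
  21. (v8 \/ ~v9) — v8 is true.
  22. (~v4 \/ v1) — ~v4 is true.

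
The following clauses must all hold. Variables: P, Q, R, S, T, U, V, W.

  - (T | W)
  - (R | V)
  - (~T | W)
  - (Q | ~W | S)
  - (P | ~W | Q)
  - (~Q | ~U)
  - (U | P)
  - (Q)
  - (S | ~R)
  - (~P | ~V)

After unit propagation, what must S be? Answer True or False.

True

Unit clause (Q) sets Q = True.
From (~U | ~Q) and Q = True: U = False.
(P | U): since U = False, the clause reduces to (P). P = True.
From (~P | ~V) and P = True: V = False.
(R | V) with V = False leaves only R, so R = True.
From (S | ~R) and R = True: S = True.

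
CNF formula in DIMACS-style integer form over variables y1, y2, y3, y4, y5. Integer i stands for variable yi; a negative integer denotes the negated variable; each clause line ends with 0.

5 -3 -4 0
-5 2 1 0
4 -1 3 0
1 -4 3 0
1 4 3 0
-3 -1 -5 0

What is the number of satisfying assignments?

10

Split on y1, then y3.
  y1=1, y3=1: remaining (y2,y4,y5) ∈ {(0,0,0); (1,0,0)} — 2.
  y1=1, y3=0: remaining (y2,y4,y5) ∈ {(0,1,0); (0,1,1); (1,1,0); (1,1,1)} — 4.
  y1=0, y3=1: remaining (y2,y4,y5) ∈ {(0,0,0); (1,0,0); (1,0,1); (1,1,1)} — 4.
  y1=0, y3=0: a clause becomes empty — 0.
Total: 2 + 4 + 4 + 0 = 10.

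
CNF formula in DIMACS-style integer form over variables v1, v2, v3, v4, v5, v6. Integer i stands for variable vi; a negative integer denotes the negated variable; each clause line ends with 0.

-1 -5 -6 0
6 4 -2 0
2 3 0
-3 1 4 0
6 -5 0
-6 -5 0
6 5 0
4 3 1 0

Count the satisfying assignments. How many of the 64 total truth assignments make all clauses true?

Case analysis on v6 and v5:
  v6=1, v5=1: a clause becomes empty — 0.
  v6=1, v5=0: 9 of the 16 assignments to (v1,v2,v3,v4) work.
  v6=0, v5=1: a clause becomes empty — 0.
  v6=0, v5=0: a clause becomes empty — 0.
Total: 0 + 9 + 0 + 0 = 9.

9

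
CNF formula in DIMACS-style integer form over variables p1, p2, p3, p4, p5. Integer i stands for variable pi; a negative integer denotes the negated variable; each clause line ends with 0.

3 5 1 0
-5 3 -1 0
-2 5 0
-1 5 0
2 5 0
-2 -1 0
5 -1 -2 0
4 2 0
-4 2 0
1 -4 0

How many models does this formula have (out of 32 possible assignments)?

2

Satisfying assignments:
  p1=0 p2=1 p3=0 p4=0 p5=1
  p1=0 p2=1 p3=1 p4=0 p5=1
Count: 2.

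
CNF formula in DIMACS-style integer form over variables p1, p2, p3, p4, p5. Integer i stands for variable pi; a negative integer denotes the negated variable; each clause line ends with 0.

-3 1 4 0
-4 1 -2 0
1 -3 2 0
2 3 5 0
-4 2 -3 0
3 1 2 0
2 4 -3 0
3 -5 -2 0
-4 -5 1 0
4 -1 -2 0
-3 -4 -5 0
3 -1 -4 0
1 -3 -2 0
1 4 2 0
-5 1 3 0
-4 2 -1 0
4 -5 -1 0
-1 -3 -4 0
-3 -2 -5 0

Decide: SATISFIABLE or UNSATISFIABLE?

SATISFIABLE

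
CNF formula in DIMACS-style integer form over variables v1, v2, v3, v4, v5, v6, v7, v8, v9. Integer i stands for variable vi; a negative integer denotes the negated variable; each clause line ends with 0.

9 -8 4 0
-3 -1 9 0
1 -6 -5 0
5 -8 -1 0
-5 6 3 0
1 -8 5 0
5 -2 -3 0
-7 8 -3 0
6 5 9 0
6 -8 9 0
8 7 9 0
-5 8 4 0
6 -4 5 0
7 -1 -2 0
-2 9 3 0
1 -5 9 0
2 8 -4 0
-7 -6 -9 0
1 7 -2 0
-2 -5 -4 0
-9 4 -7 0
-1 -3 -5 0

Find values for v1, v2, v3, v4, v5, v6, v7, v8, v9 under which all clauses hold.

v1=T, v2=F, v3=F, v4=T, v5=T, v6=T, v7=F, v8=T, v9=F

Try v1 = True.
Set v2 = False and propagate.
Branch on v3: take v3 = False.
For the remaining variables, v4 = True, v5 = True, v6 = True, v7 = False, v8 = True, v9 = False works.
Check each clause:
  1. (NOT v8 OR v9 OR v4) — v4 is true.
  2. (NOT v1 OR NOT v3 OR v9) — NOT v3 is true.
  3. (NOT v5 OR NOT v6 OR v1) — v1 is true.
  4. (NOT v1 OR NOT v8 OR v5) — v5 is true.
  5. (v3 OR v6 OR NOT v5) — v6 is true.
  6. (NOT v8 OR v5 OR v1) — v1 is true.
  7. (v5 OR NOT v3 OR NOT v2) — NOT v3 is true.
  8. (NOT v3 OR NOT v7 OR v8) — v8 is true.
  9. (v9 OR v6 OR v5) — v5 is true.
  10. (v6 OR NOT v8 OR v9) — v6 is true.
  11. (v9 OR v7 OR v8) — v8 is true.
  12. (v8 OR NOT v5 OR v4) — v8 is true.
  13. (NOT v4 OR v6 OR v5) — v5 is true.
  14. (NOT v2 OR v7 OR NOT v1) — NOT v2 is true.
  15. (v9 OR v3 OR NOT v2) — NOT v2 is true.
  16. (v9 OR NOT v5 OR v1) — v1 is true.
  17. (NOT v4 OR v2 OR v8) — v8 is true.
  18. (NOT v9 OR NOT v6 OR NOT v7) — NOT v7 is true.
  19. (NOT v2 OR v7 OR v1) — v1 is true.
  20. (NOT v4 OR NOT v2 OR NOT v5) — NOT v2 is true.
  21. (NOT v9 OR v4 OR NOT v7) — NOT v7 is true.
  22. (NOT v5 OR NOT v1 OR NOT v3) — NOT v3 is true.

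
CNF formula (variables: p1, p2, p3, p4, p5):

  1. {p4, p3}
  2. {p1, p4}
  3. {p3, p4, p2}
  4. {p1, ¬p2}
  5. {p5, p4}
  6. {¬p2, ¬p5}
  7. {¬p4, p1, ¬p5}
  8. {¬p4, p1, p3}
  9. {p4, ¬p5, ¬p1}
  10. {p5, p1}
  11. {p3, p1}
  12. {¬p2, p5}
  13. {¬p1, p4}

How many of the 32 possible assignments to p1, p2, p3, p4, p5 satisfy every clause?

Satisfying assignments:
  p1=T p2=F p3=F p4=T p5=F
  p1=T p2=F p3=F p4=T p5=T
  p1=T p2=F p3=T p4=T p5=F
  p1=T p2=F p3=T p4=T p5=T
Count: 4.

4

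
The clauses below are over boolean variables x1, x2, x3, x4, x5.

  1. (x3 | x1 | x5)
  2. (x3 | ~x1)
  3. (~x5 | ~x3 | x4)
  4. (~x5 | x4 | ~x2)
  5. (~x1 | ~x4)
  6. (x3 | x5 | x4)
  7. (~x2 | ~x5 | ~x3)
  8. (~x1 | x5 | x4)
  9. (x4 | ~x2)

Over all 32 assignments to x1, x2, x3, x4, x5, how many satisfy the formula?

Satisfying assignments:
  x1=0 x2=0 x3=0 x4=0 x5=1
  x1=0 x2=0 x3=0 x4=1 x5=1
  x1=0 x2=0 x3=1 x4=0 x5=0
  x1=0 x2=0 x3=1 x4=1 x5=0
  x1=0 x2=0 x3=1 x4=1 x5=1
  x1=0 x2=1 x3=0 x4=1 x5=1
  x1=0 x2=1 x3=1 x4=1 x5=0
That's 7 in total.

7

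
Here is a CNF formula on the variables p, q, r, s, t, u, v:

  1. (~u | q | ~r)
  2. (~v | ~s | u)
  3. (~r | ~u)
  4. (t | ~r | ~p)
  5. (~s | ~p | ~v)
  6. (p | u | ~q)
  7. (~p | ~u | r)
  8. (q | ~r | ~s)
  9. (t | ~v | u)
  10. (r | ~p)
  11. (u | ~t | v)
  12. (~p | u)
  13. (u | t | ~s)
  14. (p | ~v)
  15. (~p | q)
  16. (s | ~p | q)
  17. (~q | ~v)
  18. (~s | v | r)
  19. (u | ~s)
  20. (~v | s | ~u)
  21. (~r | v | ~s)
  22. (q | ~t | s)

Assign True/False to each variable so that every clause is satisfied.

p=False, q=False, r=False, s=False, t=False, u=True, v=False

Branch on p: take p = False.
  then v is forced to False.
Set q = False and propagate.
The remaining clauses are satisfied by r = False, s = False, t = False, u = True.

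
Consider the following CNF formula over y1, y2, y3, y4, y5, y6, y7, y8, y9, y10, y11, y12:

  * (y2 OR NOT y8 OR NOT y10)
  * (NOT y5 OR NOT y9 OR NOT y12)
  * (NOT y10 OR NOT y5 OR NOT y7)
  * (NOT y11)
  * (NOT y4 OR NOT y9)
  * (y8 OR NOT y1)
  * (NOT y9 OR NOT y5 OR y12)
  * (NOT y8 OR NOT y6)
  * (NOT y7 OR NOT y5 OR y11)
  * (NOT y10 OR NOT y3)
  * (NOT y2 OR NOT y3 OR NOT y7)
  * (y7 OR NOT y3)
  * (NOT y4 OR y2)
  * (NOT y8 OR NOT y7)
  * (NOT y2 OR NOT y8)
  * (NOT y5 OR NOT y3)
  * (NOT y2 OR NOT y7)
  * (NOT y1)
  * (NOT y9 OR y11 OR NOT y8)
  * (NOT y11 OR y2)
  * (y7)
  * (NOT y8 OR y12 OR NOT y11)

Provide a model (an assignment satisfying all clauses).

y1=F, y2=F, y3=F, y4=F, y5=F, y6=F, y7=T, y8=F, y9=F, y10=T, y11=F, y12=T

The clause (NOT y11) is unit: y11 must be False.
(NOT y1) is a unit clause, so y1 = False.
(y7) is a unit clause, so y7 = True.
The clause (NOT y5) is unit: y5 must be False.
(NOT y8) is a unit clause, so y8 = False.
(NOT y2) is a unit clause, so y2 = False.
(NOT y4) is a unit clause, so y4 = False.
Pure literal: y3 appears only negated; assign y3 = False.
y6, y9, y10, y12 are now unconstrained; take y6 = False, y9 = False, y10 = True, y12 = True.
Check each clause:
  1. (y2 OR NOT y8 OR NOT y10) — NOT y8 is true.
  2. (NOT y12 OR NOT y5 OR NOT y9) — NOT y5 is true.
  3. (NOT y10 OR NOT y5 OR NOT y7) — NOT y5 is true.
  4. (NOT y11) — NOT y11 is true.
  5. (NOT y4 OR NOT y9) — NOT y4 is true.
  6. (y8 OR NOT y1) — NOT y1 is true.
  7. (y12 OR NOT y5 OR NOT y9) — NOT y5 is true.
  8. (NOT y8 OR NOT y6) — NOT y8 is true.
  9. (NOT y7 OR NOT y5 OR y11) — NOT y5 is true.
  10. (NOT y10 OR NOT y3) — NOT y3 is true.
  11. (NOT y2 OR NOT y7 OR NOT y3) — NOT y3 is true.
  12. (y7 OR NOT y3) — NOT y3 is true.
  13. (NOT y4 OR y2) — NOT y4 is true.
  14. (NOT y7 OR NOT y8) — NOT y8 is true.
  15. (NOT y8 OR NOT y2) — NOT y8 is true.
  16. (NOT y5 OR NOT y3) — NOT y5 is true.
  17. (NOT y7 OR NOT y2) — NOT y2 is true.
  18. (NOT y1) — NOT y1 is true.
  19. (NOT y9 OR NOT y8 OR y11) — NOT y8 is true.
  20. (NOT y11 OR y2) — NOT y11 is true.
  21. (y7) — y7 is true.
  22. (y12 OR NOT y8 OR NOT y11) — NOT y8 is true.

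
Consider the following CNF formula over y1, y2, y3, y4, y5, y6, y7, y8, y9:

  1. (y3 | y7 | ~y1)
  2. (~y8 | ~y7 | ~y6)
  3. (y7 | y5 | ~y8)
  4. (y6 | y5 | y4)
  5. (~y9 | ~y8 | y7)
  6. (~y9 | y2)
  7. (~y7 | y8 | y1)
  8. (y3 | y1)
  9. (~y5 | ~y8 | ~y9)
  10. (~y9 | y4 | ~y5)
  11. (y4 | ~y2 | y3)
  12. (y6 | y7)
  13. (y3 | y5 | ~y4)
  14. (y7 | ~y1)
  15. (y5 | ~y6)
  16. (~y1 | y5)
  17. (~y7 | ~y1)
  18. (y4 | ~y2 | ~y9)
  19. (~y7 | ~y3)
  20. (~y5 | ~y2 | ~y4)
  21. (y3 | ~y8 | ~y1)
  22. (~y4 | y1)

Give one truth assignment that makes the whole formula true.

Pure literal: y9 appears only negated; assign y9 = False.
Try y1 = False.
  then y3 is forced to True.
  then y7 is forced to False.
  then y6 is forced to True.
  then y5 is forced to True.
  then y4 is forced to False.
y2, y8 are now unconstrained; take y2 = True, y8 = False.
Check each clause:
  1. (~y1 | y3 | y7) — y3 is true.
  2. (~y8 | ~y6 | ~y7) — ~y8 is true.
  3. (y5 | ~y8 | y7) — ~y8 is true.
  4. (y5 | y4 | y6) — y5 is true.
  5. (~y9 | y7 | ~y8) — ~y8 is true.
  6. (y2 | ~y9) — y2 is true.
  7. (y1 | ~y7 | y8) — ~y7 is true.
  8. (y3 | y1) — y3 is true.
  9. (~y5 | ~y9 | ~y8) — ~y8 is true.
  10. (~y9 | y4 | ~y5) — ~y9 is true.
  11. (~y2 | y4 | y3) — y3 is true.
  12. (y7 | y6) — y6 is true.
  13. (~y4 | y5 | y3) — y3 is true.
  14. (~y1 | y7) — ~y1 is true.
  15. (~y6 | y5) — y5 is true.
  16. (~y1 | y5) — y5 is true.
  17. (~y7 | ~y1) — ~y7 is true.
  18. (~y9 | ~y2 | y4) — ~y9 is true.
  19. (~y7 | ~y3) — ~y7 is true.
  20. (~y5 | ~y4 | ~y2) — ~y4 is true.
  21. (~y1 | ~y8 | y3) — ~y8 is true.
  22. (y1 | ~y4) — ~y4 is true.

y1=F, y2=T, y3=T, y4=F, y5=T, y6=T, y7=F, y8=F, y9=F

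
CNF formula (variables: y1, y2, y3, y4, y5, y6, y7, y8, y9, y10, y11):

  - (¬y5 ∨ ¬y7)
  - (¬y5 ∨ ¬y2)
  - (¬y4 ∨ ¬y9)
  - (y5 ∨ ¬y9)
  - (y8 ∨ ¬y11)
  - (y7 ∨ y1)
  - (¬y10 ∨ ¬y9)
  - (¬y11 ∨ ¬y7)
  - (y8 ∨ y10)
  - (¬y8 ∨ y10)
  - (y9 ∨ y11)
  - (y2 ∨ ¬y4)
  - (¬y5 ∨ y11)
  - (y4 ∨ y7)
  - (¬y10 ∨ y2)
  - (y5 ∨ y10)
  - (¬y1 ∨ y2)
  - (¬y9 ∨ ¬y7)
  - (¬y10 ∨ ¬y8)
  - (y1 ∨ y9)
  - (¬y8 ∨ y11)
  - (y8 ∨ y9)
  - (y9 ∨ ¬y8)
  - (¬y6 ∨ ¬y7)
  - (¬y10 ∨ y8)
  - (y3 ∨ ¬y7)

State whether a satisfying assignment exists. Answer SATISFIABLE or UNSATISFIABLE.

y8 = True:
  propagation gives y10=True; an empty clause results — contradiction.
y8 = False:
  propagation gives y11=False, y10=True; an empty clause results — contradiction.
Every branch closes, so no satisfying assignment exists.

UNSATISFIABLE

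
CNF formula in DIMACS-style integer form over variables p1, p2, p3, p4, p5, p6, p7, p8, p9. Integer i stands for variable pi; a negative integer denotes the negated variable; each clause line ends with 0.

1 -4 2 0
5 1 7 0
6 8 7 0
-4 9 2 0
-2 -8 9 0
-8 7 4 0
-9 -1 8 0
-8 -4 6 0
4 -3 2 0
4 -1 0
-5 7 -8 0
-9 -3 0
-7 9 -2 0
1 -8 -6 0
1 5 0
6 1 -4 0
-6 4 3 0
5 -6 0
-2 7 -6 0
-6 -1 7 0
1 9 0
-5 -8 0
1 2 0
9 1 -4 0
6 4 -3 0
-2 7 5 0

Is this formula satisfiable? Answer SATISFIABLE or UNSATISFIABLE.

SATISFIABLE

Set p1 = False and propagate.
  then p5 is forced to True.
  then p9 is forced to True.
  then p3 is forced to False.
  then p8 is forced to False.
  then p2 is forced to True.
The remaining clauses are satisfied by p4 = True, p6 = True, p7 = True.
So p1=F, p2=T, p3=F, p4=T, p5=T, p6=T, p7=T, p8=F, p9=T is a satisfying assignment.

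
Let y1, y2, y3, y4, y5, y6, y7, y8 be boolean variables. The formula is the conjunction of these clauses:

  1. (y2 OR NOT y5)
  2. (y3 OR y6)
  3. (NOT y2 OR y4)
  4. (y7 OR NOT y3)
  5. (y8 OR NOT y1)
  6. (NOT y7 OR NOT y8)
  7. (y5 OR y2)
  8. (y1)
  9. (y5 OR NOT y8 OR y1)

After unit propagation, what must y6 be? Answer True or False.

True

(y1) stands alone — y1 = True.
From (y8 OR NOT y1) and y1 = True: y8 = True.
From (NOT y8 OR NOT y7) and y8 = True: y7 = False.
In (NOT y3 OR y7), y7 is now false; NOT y3 must hold, so y3 = False.
In (y6 OR y3), y3 is now false; y6 must hold, so y6 = True.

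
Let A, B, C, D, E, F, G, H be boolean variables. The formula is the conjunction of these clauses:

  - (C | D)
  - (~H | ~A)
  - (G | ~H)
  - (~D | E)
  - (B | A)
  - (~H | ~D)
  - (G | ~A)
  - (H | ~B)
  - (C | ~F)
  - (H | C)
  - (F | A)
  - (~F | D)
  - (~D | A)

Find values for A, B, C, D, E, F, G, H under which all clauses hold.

A=True, B=False, C=True, D=False, E=False, F=False, G=True, H=False

C occurs only positively in the remaining clauses — set C = True.
G occurs only positively in the remaining clauses — set G = True.
Set A = True and propagate.
  then H is forced to False.
  then B is forced to False.
Try D = False.
  then F is forced to False.
E is now unconstrained; take E = False.
Check each clause:
  1. (D | C) — C is true.
  2. (~H | ~A) — ~H is true.
  3. (~H | G) — ~H is true.
  4. (~D | E) — ~D is true.
  5. (A | B) — A is true.
  6. (~D | ~H) — ~H is true.
  7. (G | ~A) — G is true.
  8. (~B | H) — ~B is true.
  9. (C | ~F) — ~F is true.
  10. (C | H) — C is true.
  11. (F | A) — A is true.
  12. (~F | D) — ~F is true.
  13. (~D | A) — A is true.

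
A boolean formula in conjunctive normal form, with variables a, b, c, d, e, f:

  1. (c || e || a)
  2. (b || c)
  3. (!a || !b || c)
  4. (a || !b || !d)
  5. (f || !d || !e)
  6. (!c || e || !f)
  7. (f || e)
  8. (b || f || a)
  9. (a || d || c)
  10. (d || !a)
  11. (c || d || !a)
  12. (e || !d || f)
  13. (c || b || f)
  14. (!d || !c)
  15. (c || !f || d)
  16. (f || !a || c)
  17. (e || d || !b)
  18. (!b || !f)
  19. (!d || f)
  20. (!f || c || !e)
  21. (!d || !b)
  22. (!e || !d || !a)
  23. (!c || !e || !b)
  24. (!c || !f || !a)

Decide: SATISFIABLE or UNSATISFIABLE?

Set a = False and propagate.
For the remaining variables, b = False, c = True, d = False, e = True, f = True works.
So a = False, b = False, c = True, d = False, e = True, f = True is a satisfying assignment.

SATISFIABLE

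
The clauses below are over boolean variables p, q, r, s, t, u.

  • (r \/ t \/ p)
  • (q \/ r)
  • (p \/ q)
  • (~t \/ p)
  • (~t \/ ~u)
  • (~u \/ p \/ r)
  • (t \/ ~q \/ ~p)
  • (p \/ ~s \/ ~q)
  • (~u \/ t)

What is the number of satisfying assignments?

9

Split on p, then t.
  p=1, t=1: s free; 3 ways for (q,r,u) × 2^1 = 6.
  p=1, t=0: remaining (q,r,s,u) ∈ {(0,1,0,0); (0,1,1,0)} — 2.
  p=0, t=1: a clause becomes empty — 0.
  p=0, t=0: remaining (q,r,s,u) ∈ {(1,1,0,0)} — 1.
Total: 6 + 2 + 0 + 1 = 9.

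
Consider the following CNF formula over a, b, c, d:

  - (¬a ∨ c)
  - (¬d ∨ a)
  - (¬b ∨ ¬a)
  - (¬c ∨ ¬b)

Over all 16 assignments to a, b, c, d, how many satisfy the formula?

5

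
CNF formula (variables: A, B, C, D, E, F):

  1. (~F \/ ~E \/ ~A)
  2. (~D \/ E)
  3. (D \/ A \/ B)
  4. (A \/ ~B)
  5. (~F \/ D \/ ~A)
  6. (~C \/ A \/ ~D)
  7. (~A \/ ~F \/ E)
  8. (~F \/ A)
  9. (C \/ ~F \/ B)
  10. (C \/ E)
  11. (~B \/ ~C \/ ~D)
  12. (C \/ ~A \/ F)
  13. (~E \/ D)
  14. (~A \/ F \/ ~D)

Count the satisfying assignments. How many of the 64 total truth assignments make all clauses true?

The models are:
  A=0 B=0 C=0 D=1 E=1 F=0
  A=1 B=0 C=1 D=0 E=0 F=0
  A=1 B=1 C=1 D=0 E=0 F=0
Count: 3.

3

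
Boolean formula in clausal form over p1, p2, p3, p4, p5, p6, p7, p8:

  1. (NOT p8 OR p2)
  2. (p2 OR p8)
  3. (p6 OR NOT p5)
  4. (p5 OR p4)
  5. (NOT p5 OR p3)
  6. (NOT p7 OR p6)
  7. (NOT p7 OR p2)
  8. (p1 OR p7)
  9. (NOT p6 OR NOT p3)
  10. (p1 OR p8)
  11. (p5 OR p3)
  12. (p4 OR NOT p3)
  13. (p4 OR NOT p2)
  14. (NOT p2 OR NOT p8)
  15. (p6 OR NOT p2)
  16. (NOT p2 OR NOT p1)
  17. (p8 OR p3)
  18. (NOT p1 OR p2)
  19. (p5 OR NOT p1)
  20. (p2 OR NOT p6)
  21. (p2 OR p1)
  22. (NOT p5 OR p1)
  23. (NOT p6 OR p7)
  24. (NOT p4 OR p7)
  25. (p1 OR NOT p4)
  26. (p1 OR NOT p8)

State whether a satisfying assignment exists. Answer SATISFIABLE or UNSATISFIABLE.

p2 = True:
  propagation gives p4=True, p8=False, p1=True; an empty clause results — contradiction.
p2 = False:
  propagation gives p8=False; an empty clause results — contradiction.
Every branch closes, so no satisfying assignment exists.

UNSATISFIABLE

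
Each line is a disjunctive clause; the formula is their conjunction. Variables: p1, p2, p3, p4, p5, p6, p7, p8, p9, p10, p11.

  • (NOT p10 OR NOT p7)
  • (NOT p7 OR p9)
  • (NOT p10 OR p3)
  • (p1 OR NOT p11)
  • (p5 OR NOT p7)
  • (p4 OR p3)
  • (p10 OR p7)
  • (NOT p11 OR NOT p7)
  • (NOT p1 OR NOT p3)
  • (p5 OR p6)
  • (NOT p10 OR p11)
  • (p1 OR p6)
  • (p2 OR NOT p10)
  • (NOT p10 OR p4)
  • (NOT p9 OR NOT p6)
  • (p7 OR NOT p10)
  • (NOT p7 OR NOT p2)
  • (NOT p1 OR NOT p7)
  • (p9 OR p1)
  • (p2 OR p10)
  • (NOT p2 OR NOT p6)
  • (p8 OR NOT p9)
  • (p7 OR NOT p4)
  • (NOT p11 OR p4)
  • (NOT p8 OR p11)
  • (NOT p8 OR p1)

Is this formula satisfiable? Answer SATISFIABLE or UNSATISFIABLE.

UNSATISFIABLE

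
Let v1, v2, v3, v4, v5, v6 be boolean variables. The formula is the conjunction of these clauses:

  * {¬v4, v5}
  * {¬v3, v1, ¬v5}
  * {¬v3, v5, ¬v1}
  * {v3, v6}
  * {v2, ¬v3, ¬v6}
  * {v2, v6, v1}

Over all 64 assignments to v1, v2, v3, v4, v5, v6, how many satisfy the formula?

Split on v3, then v1.
  v3=T, v1=T: v4 free; 3 ways for (v2,v5,v6) × 2^1 = 6.
  v3=T, v1=F: remaining (v2,v4,v5,v6) ∈ {(T,F,F,F); (T,F,F,T)} — 2.
  v3=F, v1=T: v2 free; 3 ways for (v4,v5,v6) × 2^1 = 6.
  v3=F, v1=F: v2 free; 3 ways for (v4,v5,v6) × 2^1 = 6.
Total: 6 + 2 + 6 + 6 = 20.

20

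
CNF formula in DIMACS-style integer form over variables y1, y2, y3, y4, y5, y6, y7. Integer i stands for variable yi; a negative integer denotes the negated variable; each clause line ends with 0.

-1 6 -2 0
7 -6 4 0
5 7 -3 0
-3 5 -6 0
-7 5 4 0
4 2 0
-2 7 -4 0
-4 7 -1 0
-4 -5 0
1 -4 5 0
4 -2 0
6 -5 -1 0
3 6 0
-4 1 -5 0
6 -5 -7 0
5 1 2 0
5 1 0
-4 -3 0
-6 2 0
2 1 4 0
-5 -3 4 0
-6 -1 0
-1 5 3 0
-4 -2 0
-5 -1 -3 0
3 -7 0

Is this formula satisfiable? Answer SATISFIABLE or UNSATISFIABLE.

y4 = True:
  propagation gives y5=False, y1=True, y7=True, y3=False; an empty clause results — contradiction.
y4 = False:
  propagation gives y2=True; an empty clause results — contradiction.
Every branch closes, so no satisfying assignment exists.

UNSATISFIABLE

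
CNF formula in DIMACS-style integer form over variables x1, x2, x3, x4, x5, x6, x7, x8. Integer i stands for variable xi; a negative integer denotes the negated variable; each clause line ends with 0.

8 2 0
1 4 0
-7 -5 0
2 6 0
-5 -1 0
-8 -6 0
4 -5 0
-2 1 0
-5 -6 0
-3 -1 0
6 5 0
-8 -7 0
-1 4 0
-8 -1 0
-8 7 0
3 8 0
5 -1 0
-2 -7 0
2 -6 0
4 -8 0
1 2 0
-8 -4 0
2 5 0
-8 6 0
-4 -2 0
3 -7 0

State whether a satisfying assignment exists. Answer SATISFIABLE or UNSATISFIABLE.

x8 = True:
  propagation gives x6=False; an empty clause results — contradiction.
x8 = False:
  propagation gives x2=True, x1=True, x5=False; an empty clause results — contradiction.
Every branch closes, so no satisfying assignment exists.

UNSATISFIABLE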